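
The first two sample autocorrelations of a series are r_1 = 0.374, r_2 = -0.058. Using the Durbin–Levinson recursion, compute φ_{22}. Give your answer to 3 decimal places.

φ_{22} = (r_2 − r_1²) / (1 − r_1²)
r_1² = (0.374)² = 0.139876
Numerator = -0.058 − 0.1399 = -0.1979; denominator = 1 − 0.1399 = 0.8601
φ_{22} = -0.1979 / 0.8601 = -0.230

-0.230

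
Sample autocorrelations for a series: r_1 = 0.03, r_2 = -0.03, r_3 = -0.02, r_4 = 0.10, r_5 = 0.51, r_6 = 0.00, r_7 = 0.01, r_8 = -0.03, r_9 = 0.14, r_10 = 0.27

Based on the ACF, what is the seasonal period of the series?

5

The largest autocorrelation is r_5 = 0.51, with a weaker echo at lag 10 (0.27); the remaining lags stay at or below 0.14.
The dominant spike at lag 5 indicates a seasonal period of 5.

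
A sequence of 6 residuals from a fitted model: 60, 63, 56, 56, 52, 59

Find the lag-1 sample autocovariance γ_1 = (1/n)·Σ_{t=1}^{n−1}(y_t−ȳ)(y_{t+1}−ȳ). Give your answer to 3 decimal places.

1.370

Mean ȳ = (60 + 63 + 56 + 56 + 52 + 59)/6 = 57.6667
Σ_{t=1}^{5}(y_t−ȳ)(y_{t+1}−ȳ) = 8.2222
γ_1 = 8.2222 / 6 = 1.370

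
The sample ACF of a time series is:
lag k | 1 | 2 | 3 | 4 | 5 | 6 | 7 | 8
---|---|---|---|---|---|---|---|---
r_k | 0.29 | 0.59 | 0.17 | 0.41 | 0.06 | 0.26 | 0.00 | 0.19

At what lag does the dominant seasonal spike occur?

2

The largest autocorrelation is r_2 = 0.59, with a weaker echo at lag 4 (0.41); the remaining lags stay at or below 0.29.
The dominant spike at lag 2 indicates a seasonal period of 2.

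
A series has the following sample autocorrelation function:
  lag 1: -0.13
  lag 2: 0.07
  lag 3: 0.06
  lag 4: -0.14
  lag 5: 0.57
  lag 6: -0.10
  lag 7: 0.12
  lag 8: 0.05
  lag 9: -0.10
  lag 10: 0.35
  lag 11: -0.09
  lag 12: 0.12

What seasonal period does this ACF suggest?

5

The largest autocorrelation is r_5 = 0.57, with a weaker echo at lag 10 (0.35); the remaining lags stay at or below 0.12.
The dominant spike at lag 5 indicates a seasonal period of 5.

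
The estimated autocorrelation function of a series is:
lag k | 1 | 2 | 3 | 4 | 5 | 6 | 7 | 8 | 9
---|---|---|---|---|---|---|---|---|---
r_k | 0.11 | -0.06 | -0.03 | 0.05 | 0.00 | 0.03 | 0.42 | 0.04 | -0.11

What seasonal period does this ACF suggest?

The largest autocorrelation is r_7 = 0.42; the remaining lags stay at or below 0.11.
The dominant spike at lag 7 indicates a seasonal period of 7.

7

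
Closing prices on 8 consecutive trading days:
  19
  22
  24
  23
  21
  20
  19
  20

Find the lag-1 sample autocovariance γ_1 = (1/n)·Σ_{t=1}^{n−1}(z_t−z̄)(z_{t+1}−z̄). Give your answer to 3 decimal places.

Mean z̄ = (19 + 22 + 24 + 23 + 21 + 20 + 19 + 20)/8 = 21.0000
Σ_{t=1}^{7}(z_t−z̄)(z_{t+1}−z̄) = 11.0000
γ_1 = 11.0000 / 8 = 1.375

1.375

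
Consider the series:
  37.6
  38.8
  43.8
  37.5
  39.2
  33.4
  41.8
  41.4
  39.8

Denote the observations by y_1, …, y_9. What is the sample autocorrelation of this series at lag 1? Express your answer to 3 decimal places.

Mean ȳ = (37.6 + 38.8 + 43.8 + 37.5 + 39.2 + 33.4 + 41.8 + 41.4 + 39.8)/9 = 39.2556
Numerator Σ_{t=1}^{8}(y_t−ȳ)(y_{t+1}−ȳ) = -17.1464
Denominator Σ(y_t−ȳ)² = 72.3422
r_1 = -17.1464 / 72.3422 = -0.237

-0.237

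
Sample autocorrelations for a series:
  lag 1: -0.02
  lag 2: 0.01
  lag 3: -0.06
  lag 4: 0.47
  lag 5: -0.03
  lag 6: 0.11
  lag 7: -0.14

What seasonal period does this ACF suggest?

4

The largest autocorrelation is r_4 = 0.47; the remaining lags stay at or below 0.11.
The dominant spike at lag 4 indicates a seasonal period of 4.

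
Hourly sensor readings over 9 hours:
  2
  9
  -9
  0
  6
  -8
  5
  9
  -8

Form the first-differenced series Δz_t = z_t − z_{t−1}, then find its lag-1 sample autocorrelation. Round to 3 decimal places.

First differences Δz: 7, -18, 9, 6, -14, 13, 4, -17
Mean of differences = -1.2500
Numerator Σ(Δz_t−Δz̄)(Δz_{t+1}−Δz̄) = -517.5625
Denominator Σ(Δz_t−Δz̄)² = 1147.5000
r_1(Δz) = -517.5625 / 1147.5000 = -0.451

-0.451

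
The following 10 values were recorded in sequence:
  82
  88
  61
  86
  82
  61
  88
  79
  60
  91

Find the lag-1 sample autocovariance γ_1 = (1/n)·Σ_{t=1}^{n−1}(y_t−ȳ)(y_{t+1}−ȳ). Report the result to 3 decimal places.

Mean ȳ = (82 + 88 + 61 + 86 + 82 + 61 + 88 + 79 + 60 + 91)/10 = 77.8000
Σ_{t=1}^{9}(y_t−ȳ)(y_{t+1}−ȳ) = -717.8400
γ_1 = -717.8400 / 10 = -71.784

-71.784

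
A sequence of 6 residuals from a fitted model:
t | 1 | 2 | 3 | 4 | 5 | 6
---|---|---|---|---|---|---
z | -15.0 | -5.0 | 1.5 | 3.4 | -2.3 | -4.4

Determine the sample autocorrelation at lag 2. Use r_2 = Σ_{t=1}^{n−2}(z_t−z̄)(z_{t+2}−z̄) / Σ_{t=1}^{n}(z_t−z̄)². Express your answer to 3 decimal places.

-0.318

Mean z̄ = (-15.0 − 5.0 + 1.5 + 3.4 − 2.3 − 4.4)/6 = -3.6333
Numerator Σ_{t=1}^{4}(z_t−z̄)(z_{t+2}−z̄) = -66.5089
Denominator Σ(z_t−z̄)² = 209.2533
r_2 = -66.5089 / 209.2533 = -0.318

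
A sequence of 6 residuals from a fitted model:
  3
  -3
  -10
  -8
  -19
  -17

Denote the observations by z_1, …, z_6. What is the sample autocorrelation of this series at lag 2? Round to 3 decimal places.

Mean z̄ = (3 − 3 − 10 − 8 − 19 − 17)/6 = -9.0000
Numerator Σ_{t=1}^{4}(z_t−z̄)(z_{t+2}−z̄) = -4.0000
Denominator Σ(z_t−z̄)² = 346.0000
r_2 = -4.0000 / 346.0000 = -0.012

-0.012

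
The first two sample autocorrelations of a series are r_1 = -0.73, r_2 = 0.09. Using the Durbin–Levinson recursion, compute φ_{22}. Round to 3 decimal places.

-0.948

φ_{22} = (r_2 − r_1²) / (1 − r_1²)
r_1² = (-0.73)² = 0.5329
Numerator = 0.09 − 0.5329 = -0.4429; denominator = 1 − 0.5329 = 0.4671
φ_{22} = -0.4429 / 0.4671 = -0.948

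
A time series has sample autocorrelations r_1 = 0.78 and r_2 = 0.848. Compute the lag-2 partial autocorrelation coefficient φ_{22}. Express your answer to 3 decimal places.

φ_{22} = (r_2 − r_1²) / (1 − r_1²)
r_1² = (0.78)² = 0.6084
Numerator = 0.848 − 0.6084 = 0.2396; denominator = 1 − 0.6084 = 0.3916
φ_{22} = 0.2396 / 0.3916 = 0.612

0.612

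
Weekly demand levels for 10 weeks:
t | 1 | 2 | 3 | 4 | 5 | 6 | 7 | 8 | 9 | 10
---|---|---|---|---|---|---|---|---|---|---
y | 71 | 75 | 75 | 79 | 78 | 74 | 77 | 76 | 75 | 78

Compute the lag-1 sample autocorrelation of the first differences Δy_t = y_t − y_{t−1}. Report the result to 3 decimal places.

-0.277

First differences Δy: 4, 0, 4, -1, -4, 3, -1, -1, 3
Mean of differences = 0.7778
Numerator Σ(Δy_t−Δȳ)(Δy_{t+1}−Δȳ) = -17.6049
Denominator Σ(Δy_t−Δȳ)² = 63.5556
r_1(Δy) = -17.6049 / 63.5556 = -0.277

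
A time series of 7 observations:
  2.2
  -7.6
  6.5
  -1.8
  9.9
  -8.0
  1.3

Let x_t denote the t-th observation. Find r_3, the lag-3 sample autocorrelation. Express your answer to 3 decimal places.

-0.492

Mean x̄ = (2.2 − 7.6 + 6.5 − 1.8 + 9.9 − 8.0 + 1.3)/7 = 0.3571
Deviations from mean: 1.8429, -7.9571, 6.1429, -2.1571, 9.5429, -8.3571, 0.9429
Σ(x_t−x̄)(x_{t+3}−x̄) = (-3.9753) + (-75.9339) + (-51.3367) + (-2.0339) = -133.2798
Denominator Σ(x_t−x̄)² = 270.8971
r_3 = -133.2798 / 270.8971 = -0.492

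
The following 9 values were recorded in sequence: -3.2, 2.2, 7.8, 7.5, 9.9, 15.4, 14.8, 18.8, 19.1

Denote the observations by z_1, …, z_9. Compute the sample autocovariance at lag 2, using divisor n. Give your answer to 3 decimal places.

13.830

Mean z̄ = (-3.2 + 2.2 + 7.8 + 7.5 + 9.9 + 15.4 + 14.8 + 18.8 + 19.1)/9 = 10.2556
Σ_{t=1}^{7}(z_t−z̄)(z_{t+2}−z̄) = 124.4694
γ_2 = 124.4694 / 9 = 13.830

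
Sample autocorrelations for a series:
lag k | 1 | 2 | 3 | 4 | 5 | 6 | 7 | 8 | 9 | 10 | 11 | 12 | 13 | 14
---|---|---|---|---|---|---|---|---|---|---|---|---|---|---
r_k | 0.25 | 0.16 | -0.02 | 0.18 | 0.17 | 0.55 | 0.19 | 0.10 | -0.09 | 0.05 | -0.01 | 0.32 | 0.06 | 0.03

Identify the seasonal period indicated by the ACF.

6

The largest autocorrelation is r_6 = 0.55, with a weaker echo at lag 12 (0.32); the remaining lags stay at or below 0.25. The elevated value at lag 1 (0.25), dropping to 0.16 at lag 2, reflects decaying short-term dependence rather than seasonality.
The dominant spike at lag 6 indicates a seasonal period of 6.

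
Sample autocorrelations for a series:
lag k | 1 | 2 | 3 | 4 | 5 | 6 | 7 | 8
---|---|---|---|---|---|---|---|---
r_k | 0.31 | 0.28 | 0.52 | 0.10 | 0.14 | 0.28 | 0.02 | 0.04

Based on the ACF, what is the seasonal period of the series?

The largest autocorrelation is r_3 = 0.52; the remaining lags stay at or below 0.31. The elevated value at lag 1 (0.31), dropping to 0.28 at lag 2, reflects decaying short-term dependence rather than seasonality.
The dominant spike at lag 3 indicates a seasonal period of 3.

3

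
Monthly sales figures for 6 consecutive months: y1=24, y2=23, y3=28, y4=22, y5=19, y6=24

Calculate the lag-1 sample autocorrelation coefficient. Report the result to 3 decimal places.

-0.118

Mean ȳ = (24 + 23 + 28 + 22 + 19 + 24)/6 = 23.3333
Deviations from mean: 0.6667, -0.3333, 4.6667, -1.3333, -4.3333, 0.6667
Numerator Σ_{t=1}^{5}(y_t−ȳ)(y_{t+1}−ȳ) = -5.1111
Denominator Σ(y_t−ȳ)² = 43.3333
r_1 = -5.1111 / 43.3333 = -0.118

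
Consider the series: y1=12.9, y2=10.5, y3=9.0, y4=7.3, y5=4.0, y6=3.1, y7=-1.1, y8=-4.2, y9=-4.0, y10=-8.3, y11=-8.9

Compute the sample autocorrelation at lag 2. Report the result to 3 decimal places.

Mean ȳ = (12.9 + 10.5 + 9.0 + 7.3 + 4.0 + 3.1 − 1.1 − 4.2 − 4.0 − 8.3 − 8.9)/11 = 1.8455
Numerator Σ_{t=1}^{9}(y_t−ȳ)(y_{t+2}−ȳ) = 275.9877
Denominator Σ(y_t−ȳ)² = 582.0473
r_2 = 275.9877 / 582.0473 = 0.474

0.474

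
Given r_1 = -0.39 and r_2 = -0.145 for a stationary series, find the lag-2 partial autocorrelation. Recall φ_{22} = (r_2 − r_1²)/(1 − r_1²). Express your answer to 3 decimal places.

-0.350

φ_{22} = (r_2 − r_1²) / (1 − r_1²)
r_1² = (-0.39)² = 0.1521
Numerator = -0.145 − 0.1521 = -0.2971; denominator = 1 − 0.1521 = 0.8479
φ_{22} = -0.2971 / 0.8479 = -0.350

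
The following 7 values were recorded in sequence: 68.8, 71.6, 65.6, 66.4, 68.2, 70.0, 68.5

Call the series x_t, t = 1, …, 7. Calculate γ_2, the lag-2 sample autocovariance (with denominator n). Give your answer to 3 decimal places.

-1.424

Mean x̄ = (68.8 + 71.6 + 65.6 + 66.4 + 68.2 + 70.0 + 68.5)/7 = 68.4429
Deviations: 0.3571, 3.1571, -2.8429, -2.0429, -0.2429, 1.5571, 0.0571
Σ_{t=1}^{5}(x_t−x̄)(x_{t+2}−x̄) = -9.9694
γ_2 = -9.9694 / 7 = -1.424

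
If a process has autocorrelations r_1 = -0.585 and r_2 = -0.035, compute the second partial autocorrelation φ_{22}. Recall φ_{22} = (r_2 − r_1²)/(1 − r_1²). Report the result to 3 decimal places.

-0.573

φ_{22} = (r_2 − r_1²) / (1 − r_1²)
r_1² = (-0.585)² = 0.342225
Numerator = -0.035 − 0.3422 = -0.3772; denominator = 1 − 0.3422 = 0.6578
φ_{22} = -0.3772 / 0.6578 = -0.573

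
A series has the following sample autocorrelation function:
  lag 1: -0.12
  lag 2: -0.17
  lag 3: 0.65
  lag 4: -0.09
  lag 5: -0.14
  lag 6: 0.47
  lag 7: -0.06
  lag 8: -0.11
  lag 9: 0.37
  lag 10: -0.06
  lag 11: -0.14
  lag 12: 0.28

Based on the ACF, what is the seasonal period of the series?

The largest autocorrelation is r_3 = 0.65, with weaker echoes at lags 6 (0.47), 9 (0.37) and 12 (0.28); the remaining lags stay at or below -0.06.
The dominant spike at lag 3 indicates a seasonal period of 3.

3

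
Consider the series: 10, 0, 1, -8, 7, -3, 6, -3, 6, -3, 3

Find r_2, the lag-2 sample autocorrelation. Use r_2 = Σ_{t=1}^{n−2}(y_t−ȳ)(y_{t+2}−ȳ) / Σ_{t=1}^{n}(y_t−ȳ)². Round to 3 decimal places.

Mean ȳ = (10 + 0 + 1 − 8 + 7 − 3 + 6 − 3 + 6 − 3 + 3)/11 = 1.4545
Numerator Σ_{t=1}^{9}(y_t−ȳ)(y_{t+2}−ȳ) = 142.0413
Denominator Σ(y_t−ȳ)² = 298.7273
r_2 = 142.0413 / 298.7273 = 0.475

0.475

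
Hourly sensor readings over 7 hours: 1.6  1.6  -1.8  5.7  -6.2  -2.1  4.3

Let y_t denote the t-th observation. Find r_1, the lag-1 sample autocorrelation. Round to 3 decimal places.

Mean ȳ = (1.6 + 1.6 − 1.8 + 5.7 − 6.2 − 2.1 + 4.3)/7 = 0.4429
Deviations from mean: 1.1571, 1.1571, -2.2429, 5.2571, -6.6429, -2.5429, 3.8571
Numerator Σ_{t=1}^{6}(y_t−ȳ)(y_{t+1}−ȳ) = -40.8861
Denominator Σ(y_t−ȳ)² = 100.8171
r_1 = -40.8861 / 100.8171 = -0.406

-0.406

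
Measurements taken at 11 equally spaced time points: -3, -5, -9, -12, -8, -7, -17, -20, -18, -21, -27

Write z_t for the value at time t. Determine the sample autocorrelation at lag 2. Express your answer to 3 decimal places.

Mean z̄ = (-3 − 5 − 9 − 12 − 8 − 7 − 17 − 20 − 18 − 21 − 27)/11 = -13.3636
Numerator Σ_{t=1}^{9}(z_t−z̄)(z_{t+2}−z̄) = 157.7355
Denominator Σ(z_t−z̄)² = 590.5455
r_2 = 157.7355 / 590.5455 = 0.267

0.267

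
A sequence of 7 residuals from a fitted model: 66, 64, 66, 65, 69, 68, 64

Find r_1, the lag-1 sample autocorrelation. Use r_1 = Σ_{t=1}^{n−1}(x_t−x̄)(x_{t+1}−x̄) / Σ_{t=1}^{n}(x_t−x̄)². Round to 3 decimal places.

-0.045

Mean x̄ = (66 + 64 + 66 + 65 + 69 + 68 + 64)/7 = 66.0000
Deviations from mean: 0.0000, -2.0000, 0.0000, -1.0000, 3.0000, 2.0000, -2.0000
Σ(x_t−x̄)(x_{t+1}−x̄) = (0.0000) + (0.0000) + (0.0000) + (-3.0000) + (6.0000) + (-4.0000) = -1.0000
Denominator Σ(x_t−x̄)² = 22.0000
r_1 = -1.0000 / 22.0000 = -0.045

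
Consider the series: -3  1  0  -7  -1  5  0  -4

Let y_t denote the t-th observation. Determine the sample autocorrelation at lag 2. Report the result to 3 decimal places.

Mean ȳ = (-3 + 1 + 0 − 7 − 1 + 5 + 0 − 4)/8 = -1.1250
Deviations from mean: -1.8750, 2.1250, 1.1250, -5.8750, 0.1250, 6.1250, 1.1250, -2.8750
Σ(y_t−ȳ)(y_{t+2}−ȳ) = (-2.1094) + (-12.4844) + (0.1406) + (-35.9844) + (0.1406) + (-17.6094) = -67.9063
Denominator Σ(y_t−ȳ)² = 90.8750
r_2 = -67.9063 / 90.8750 = -0.747

-0.747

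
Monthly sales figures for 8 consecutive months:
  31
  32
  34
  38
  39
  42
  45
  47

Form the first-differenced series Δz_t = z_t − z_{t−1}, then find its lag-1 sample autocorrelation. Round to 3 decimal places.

-0.396

First differences Δz: 1, 2, 4, 1, 3, 3, 2
Mean of differences = 2.2857
Numerator Σ(Δz_t−Δz̄)(Δz_{t+1}−Δz̄) = -2.9388
Denominator Σ(Δz_t−Δz̄)² = 7.4286
r_1(Δz) = -2.9388 / 7.4286 = -0.396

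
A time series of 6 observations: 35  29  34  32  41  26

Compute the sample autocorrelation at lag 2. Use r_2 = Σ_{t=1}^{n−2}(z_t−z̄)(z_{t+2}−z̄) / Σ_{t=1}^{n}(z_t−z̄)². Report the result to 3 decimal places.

Mean z̄ = (35 + 29 + 34 + 32 + 41 + 26)/6 = 32.8333
Numerator Σ_{t=1}^{4}(z_t−z̄)(z_{t+2}−z̄) = 20.9444
Denominator Σ(z_t−z̄)² = 134.8333
r_2 = 20.9444 / 134.8333 = 0.155

0.155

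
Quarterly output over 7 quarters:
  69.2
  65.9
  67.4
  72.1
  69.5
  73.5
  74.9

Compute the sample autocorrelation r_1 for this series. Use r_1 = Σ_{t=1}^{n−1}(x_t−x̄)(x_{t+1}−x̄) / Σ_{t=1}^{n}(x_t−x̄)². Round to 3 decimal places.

0.362

Mean x̄ = (69.2 + 65.9 + 67.4 + 72.1 + 69.5 + 73.5 + 74.9)/7 = 70.3571
Deviations from mean: -1.1571, -4.4571, -2.9571, 1.7429, -0.8571, 3.1429, 4.5429
Numerator Σ_{t=1}^{6}(x_t−x̄)(x_{t+1}−x̄) = 23.2739
Denominator Σ(x_t−x̄)² = 64.2371
r_1 = 23.2739 / 64.2371 = 0.362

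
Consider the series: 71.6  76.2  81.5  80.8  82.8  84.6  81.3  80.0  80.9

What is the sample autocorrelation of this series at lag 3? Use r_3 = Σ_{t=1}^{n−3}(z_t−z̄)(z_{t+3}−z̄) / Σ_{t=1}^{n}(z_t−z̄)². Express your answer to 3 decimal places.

-0.042

Mean z̄ = (71.6 + 76.2 + 81.5 + 80.8 + 82.8 + 84.6 + 81.3 + 80.0 + 80.9)/9 = 79.9667
Σ(z_t−z̄)(z_{t+3}−z̄) = (-6.9722) + (-10.6722) + (7.1044) + (1.1111) + (0.0944) + (4.3244) = -5.0100
Denominator Σ(z_t−z̄)² = 119.3800
r_3 = -5.0100 / 119.3800 = -0.042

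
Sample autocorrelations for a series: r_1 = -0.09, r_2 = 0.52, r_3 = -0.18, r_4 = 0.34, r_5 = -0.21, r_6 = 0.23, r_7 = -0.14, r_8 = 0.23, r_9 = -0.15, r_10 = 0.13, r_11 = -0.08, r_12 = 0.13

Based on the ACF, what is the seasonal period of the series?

2

The largest autocorrelation is r_2 = 0.52, with weaker echoes at lags 4 (0.34), 6 (0.23) and 8 (0.23); the remaining lags stay at or below 0.13.
The dominant spike at lag 2 indicates a seasonal period of 2.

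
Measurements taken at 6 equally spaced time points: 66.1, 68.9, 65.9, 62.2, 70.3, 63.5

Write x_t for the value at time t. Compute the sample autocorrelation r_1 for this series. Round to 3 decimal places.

Mean x̄ = (66.1 + 68.9 + 65.9 + 62.2 + 70.3 + 63.5)/6 = 66.1500
Deviations from mean: -0.0500, 2.7500, -0.2500, -3.9500, 4.1500, -2.6500
Σ(x_t−x̄)(x_{t+1}−x̄) = (-0.1375) + (-0.6875) + (0.9875) + (-16.3925) + (-10.9975) = -27.2275
Denominator Σ(x_t−x̄)² = 47.4750
r_1 = -27.2275 / 47.4750 = -0.574

-0.574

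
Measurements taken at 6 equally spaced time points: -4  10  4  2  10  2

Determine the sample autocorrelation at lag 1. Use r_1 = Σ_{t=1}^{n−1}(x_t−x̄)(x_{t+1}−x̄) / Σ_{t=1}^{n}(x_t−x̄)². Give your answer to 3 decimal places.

-0.500

Mean x̄ = (-4 + 10 + 4 + 2 + 10 + 2)/6 = 4.0000
Numerator Σ_{t=1}^{5}(x_t−x̄)(x_{t+1}−x̄) = -72.0000
Denominator Σ(x_t−x̄)² = 144.0000
r_1 = -72.0000 / 144.0000 = -0.500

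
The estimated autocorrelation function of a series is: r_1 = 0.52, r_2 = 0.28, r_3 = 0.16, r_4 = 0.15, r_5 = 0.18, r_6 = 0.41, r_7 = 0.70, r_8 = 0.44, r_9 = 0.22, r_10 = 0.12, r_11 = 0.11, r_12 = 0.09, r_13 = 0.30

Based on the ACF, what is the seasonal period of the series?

7

The largest autocorrelation is r_7 = 0.70; the remaining lags stay at or below 0.52. The elevated value at lag 1 (0.52), dropping to 0.28 at lag 2, reflects decaying short-term dependence rather than seasonality.
The dominant spike at lag 7 indicates a seasonal period of 7.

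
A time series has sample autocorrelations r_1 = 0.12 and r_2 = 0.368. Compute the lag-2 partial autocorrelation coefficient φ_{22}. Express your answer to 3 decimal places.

φ_{22} = (r_2 − r_1²) / (1 − r_1²)
r_1² = (0.12)² = 0.0144
Numerator = 0.368 − 0.0144 = 0.3536; denominator = 1 − 0.0144 = 0.9856
φ_{22} = 0.3536 / 0.9856 = 0.359

0.359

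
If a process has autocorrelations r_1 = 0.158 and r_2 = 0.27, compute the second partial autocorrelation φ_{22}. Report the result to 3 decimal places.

0.251

φ_{22} = (r_2 − r_1²) / (1 − r_1²)
r_1² = (0.158)² = 0.024964
Numerator = 0.27 − 0.0250 = 0.2450; denominator = 1 − 0.0250 = 0.9750
φ_{22} = 0.2450 / 0.9750 = 0.251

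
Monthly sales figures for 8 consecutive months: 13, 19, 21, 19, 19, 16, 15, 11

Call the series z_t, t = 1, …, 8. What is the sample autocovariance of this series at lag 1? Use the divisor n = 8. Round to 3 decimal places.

Mean z̄ = (13 + 19 + 21 + 19 + 19 + 16 + 15 + 11)/8 = 16.6250
Deviations: -3.6250, 2.3750, 4.3750, 2.3750, 2.3750, -0.6250, -1.6250, -5.6250
Σ_{t=1}^{7}(z_t−z̄)(z_{t+1}−z̄) = 26.4844
γ_1 = 26.4844 / 8 = 3.311

3.311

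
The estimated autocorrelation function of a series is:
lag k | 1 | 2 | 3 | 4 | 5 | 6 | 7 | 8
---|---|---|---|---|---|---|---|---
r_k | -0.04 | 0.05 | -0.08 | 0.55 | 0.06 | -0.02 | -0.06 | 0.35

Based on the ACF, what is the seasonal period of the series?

4

The largest autocorrelation is r_4 = 0.55, with a weaker echo at lag 8 (0.35); the remaining lags stay at or below 0.06.
The dominant spike at lag 4 indicates a seasonal period of 4.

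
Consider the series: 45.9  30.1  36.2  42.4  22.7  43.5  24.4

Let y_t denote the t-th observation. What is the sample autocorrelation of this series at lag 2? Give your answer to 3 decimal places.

Mean ȳ = (45.9 + 30.1 + 36.2 + 42.4 + 22.7 + 43.5 + 24.4)/7 = 35.0286
Σ(y_t−ȳ)(y_{t+2}−ȳ) = (12.7351) + (-36.3306) + (-14.4420) + (62.4465) + (131.0351) = 155.4441
Denominator Σ(y_t−ȳ)² = 534.9143
r_2 = 155.4441 / 534.9143 = 0.291

0.291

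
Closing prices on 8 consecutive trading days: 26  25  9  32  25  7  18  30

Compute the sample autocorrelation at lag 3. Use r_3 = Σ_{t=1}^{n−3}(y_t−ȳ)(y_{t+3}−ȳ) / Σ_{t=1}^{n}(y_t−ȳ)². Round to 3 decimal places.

Mean ȳ = (26 + 25 + 9 + 32 + 25 + 7 + 18 + 30)/8 = 21.5000
Deviations from mean: 4.5000, 3.5000, -12.5000, 10.5000, 3.5000, -14.5000, -3.5000, 8.5000
Numerator Σ_{t=1}^{5}(y_t−ȳ)(y_{t+3}−ȳ) = 233.7500
Denominator Σ(y_t−ȳ)² = 606.0000
r_3 = 233.7500 / 606.0000 = 0.386

0.386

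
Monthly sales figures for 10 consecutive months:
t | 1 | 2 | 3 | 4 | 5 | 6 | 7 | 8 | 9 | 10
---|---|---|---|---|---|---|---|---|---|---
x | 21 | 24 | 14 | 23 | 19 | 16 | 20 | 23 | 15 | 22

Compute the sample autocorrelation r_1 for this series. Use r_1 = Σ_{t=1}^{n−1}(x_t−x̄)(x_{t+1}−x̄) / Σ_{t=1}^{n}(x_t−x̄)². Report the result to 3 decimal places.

-0.550

Mean x̄ = (21 + 24 + 14 + 23 + 19 + 16 + 20 + 23 + 15 + 22)/10 = 19.7000
Numerator Σ_{t=1}^{9}(x_t−x̄)(x_{t+1}−x̄) = -63.8900
Denominator Σ(x_t−x̄)² = 116.1000
r_1 = -63.8900 / 116.1000 = -0.550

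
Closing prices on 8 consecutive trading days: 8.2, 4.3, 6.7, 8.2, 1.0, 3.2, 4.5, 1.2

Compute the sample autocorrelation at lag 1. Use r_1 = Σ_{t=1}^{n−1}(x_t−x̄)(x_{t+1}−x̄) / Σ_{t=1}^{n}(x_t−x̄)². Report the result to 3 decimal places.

-0.028

Mean x̄ = (8.2 + 4.3 + 6.7 + 8.2 + 1.0 + 3.2 + 4.5 + 1.2)/8 = 4.6625
Deviations from mean: 3.5375, -0.3625, 2.0375, 3.5375, -3.6625, -1.4625, -0.1625, -3.4625
Σ(x_t−x̄)(x_{t+1}−x̄) = (-1.2823) + (-0.7386) + (7.2077) + (-12.9561) + (5.3564) + (0.2377) + (0.5627) = -1.6127
Denominator Σ(x_t−x̄)² = 56.8788
r_1 = -1.6127 / 56.8788 = -0.028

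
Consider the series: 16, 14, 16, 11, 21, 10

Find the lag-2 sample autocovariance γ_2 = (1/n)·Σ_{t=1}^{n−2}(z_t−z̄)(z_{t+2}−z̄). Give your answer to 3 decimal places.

Mean z̄ = (16 + 14 + 16 + 11 + 21 + 10)/6 = 14.6667
Σ_{t=1}^{4}(z_t−z̄)(z_{t+2}−z̄) = 29.7778
γ_2 = 29.7778 / 6 = 4.963

4.963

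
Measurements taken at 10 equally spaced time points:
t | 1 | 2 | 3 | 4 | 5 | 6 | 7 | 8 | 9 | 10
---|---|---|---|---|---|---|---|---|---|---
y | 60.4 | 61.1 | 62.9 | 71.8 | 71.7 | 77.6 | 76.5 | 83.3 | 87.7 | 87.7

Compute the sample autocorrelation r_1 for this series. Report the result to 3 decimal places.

0.712

Mean ȳ = (60.4 + 61.1 + 62.9 + 71.8 + 71.7 + 77.6 + 76.5 + 83.3 + 87.7 + 87.7)/10 = 74.0700
Numerator Σ_{t=1}^{9}(y_t−ȳ)(y_{t+1}−ȳ) = 687.1331
Denominator Σ(y_t−ȳ)² = 965.7410
r_1 = 687.1331 / 965.7410 = 0.712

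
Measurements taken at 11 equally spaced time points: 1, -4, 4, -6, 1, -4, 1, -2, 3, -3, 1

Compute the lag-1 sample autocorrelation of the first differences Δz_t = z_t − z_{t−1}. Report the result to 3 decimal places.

First differences Δz: -5, 8, -10, 7, -5, 5, -3, 5, -6, 4
Mean of differences = 0.0000
Numerator Σ(Δz_t−Δz̄)(Δz_{t+1}−Δz̄) = -334.0000
Denominator Σ(Δz_t−Δz̄)² = 374.0000
r_1(Δz) = -334.0000 / 374.0000 = -0.893

-0.893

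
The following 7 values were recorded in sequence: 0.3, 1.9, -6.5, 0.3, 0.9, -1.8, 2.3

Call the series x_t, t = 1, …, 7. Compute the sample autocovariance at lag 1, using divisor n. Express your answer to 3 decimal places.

Mean x̄ = (0.3 + 1.9 − 6.5 + 0.3 + 0.9 − 1.8 + 2.3)/7 = -0.3714
Σ_{t=1}^{6}(x_t−x̄)(x_{t+1}−x̄) = -21.2894
γ_1 = -21.2894 / 7 = -3.041

-3.041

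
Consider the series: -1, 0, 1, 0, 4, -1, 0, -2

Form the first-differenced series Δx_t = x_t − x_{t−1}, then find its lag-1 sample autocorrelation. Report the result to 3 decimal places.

First differences Δx: 1, 1, -1, 4, -5, 1, -2
Mean of differences = -0.1429
Numerator Σ(Δx_t−Δx̄)(Δx_{t+1}−Δx̄) = -31.0204
Denominator Σ(Δx_t−Δx̄)² = 48.8571
r_1(Δx) = -31.0204 / 48.8571 = -0.635

-0.635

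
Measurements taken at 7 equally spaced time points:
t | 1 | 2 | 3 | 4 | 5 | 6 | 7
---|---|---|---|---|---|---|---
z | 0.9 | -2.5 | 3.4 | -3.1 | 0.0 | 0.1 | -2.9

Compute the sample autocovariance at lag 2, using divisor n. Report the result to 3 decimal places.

1.427

Mean z̄ = (0.9 − 2.5 + 3.4 − 3.1 + 0.0 + 0.1 − 2.9)/7 = -0.5857
Σ_{t=1}^{5}(z_t−z̄)(z_{t+2}−z̄) = 9.9896
γ_2 = 9.9896 / 7 = 1.427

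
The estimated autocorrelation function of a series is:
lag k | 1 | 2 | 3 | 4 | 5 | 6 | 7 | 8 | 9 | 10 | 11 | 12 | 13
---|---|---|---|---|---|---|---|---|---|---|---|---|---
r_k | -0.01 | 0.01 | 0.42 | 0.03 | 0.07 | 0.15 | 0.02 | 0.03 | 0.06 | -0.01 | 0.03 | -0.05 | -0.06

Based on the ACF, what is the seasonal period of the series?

3

The largest autocorrelation is r_3 = 0.42, with a weaker echo at lag 6 (0.15); the remaining lags stay at or below 0.07.
The dominant spike at lag 3 indicates a seasonal period of 3.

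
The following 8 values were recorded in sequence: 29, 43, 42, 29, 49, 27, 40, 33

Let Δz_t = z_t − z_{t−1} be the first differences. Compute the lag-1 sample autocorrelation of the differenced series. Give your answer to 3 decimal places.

First differences Δz: 14, -1, -13, 20, -22, 13, -7
Mean of differences = 0.5714
Numerator Σ(Δz_t−Δz̄)(Δz_{t+1}−Δz̄) = -1076.6122
Denominator Σ(Δz_t−Δz̄)² = 1465.7143
r_1(Δz) = -1076.6122 / 1465.7143 = -0.735

-0.735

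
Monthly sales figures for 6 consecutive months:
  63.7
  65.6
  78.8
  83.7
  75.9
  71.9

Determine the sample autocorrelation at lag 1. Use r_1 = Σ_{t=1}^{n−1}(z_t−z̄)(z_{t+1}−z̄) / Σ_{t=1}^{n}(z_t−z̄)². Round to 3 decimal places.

Mean z̄ = (63.7 + 65.6 + 78.8 + 83.7 + 75.9 + 71.9)/6 = 73.2667
Deviations from mean: -9.5667, -7.6667, 5.5333, 10.4333, 2.6333, -1.3667
Numerator Σ_{t=1}^{5}(z_t−z̄)(z_{t+1}−z̄) = 112.5289
Denominator Σ(z_t−z̄)² = 298.5733
r_1 = 112.5289 / 298.5733 = 0.377

0.377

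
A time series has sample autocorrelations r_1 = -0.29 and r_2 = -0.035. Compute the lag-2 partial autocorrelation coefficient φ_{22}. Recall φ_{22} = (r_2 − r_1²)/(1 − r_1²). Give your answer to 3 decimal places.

φ_{22} = (r_2 − r_1²) / (1 − r_1²)
r_1² = (-0.29)² = 0.0841
Numerator = -0.035 − 0.0841 = -0.1191; denominator = 1 − 0.0841 = 0.9159
φ_{22} = -0.1191 / 0.9159 = -0.130

-0.130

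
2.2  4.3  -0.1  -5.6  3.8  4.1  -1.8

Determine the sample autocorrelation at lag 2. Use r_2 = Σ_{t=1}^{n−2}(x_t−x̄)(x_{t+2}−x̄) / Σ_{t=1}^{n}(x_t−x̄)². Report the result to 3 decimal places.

Mean x̄ = (2.2 + 4.3 − 0.1 − 5.6 + 3.8 + 4.1 − 1.8)/7 = 0.9857
Deviations from mean: 1.2143, 3.3143, -1.0857, -6.5857, 2.8143, 3.1143, -2.7857
Numerator Σ_{t=1}^{5}(x_t−x̄)(x_{t+2}−x̄) = -54.5504
Denominator Σ(x_t−x̄)² = 82.3886
r_2 = -54.5504 / 82.3886 = -0.662

-0.662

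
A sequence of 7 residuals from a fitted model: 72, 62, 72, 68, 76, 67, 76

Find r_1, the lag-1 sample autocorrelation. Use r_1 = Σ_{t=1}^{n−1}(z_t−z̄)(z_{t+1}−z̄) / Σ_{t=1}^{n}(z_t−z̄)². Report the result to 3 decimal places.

-0.527

Mean z̄ = (72 + 62 + 72 + 68 + 76 + 67 + 76)/7 = 70.4286
Deviations from mean: 1.5714, -8.4286, 1.5714, -2.4286, 5.5714, -3.4286, 5.5714
Σ(z_t−z̄)(z_{t+1}−z̄) = (-13.2449) + (-13.2449) + (-3.8163) + (-13.5306) + (-19.1020) + (-19.1020) = -82.0408
Denominator Σ(z_t−z̄)² = 155.7143
r_1 = -82.0408 / 155.7143 = -0.527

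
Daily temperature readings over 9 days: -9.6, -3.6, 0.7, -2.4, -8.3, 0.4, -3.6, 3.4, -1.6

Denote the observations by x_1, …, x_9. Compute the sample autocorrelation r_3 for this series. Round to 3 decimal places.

Mean x̄ = (-9.6 − 3.6 + 0.7 − 2.4 − 8.3 + 0.4 − 3.6 + 3.4 − 1.6)/9 = -2.7333
Σ(x_t−x̄)(x_{t+3}−x̄) = (-2.2889) + (4.8244) + (10.7578) + (-0.2889) + (-34.1422) + (3.5511) = -17.5867
Denominator Σ(x_t−x̄)² = 140.2600
r_3 = -17.5867 / 140.2600 = -0.125

-0.125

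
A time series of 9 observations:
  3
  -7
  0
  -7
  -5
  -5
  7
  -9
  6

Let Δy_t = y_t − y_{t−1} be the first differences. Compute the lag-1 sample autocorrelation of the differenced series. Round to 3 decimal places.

-0.683

First differences Δy: -10, 7, -7, 2, 0, 12, -16, 15
Mean of differences = 0.3750
Numerator Σ(Δy_t−Δȳ)(Δy_{t+1}−Δȳ) = -564.3906
Denominator Σ(Δy_t−Δȳ)² = 825.8750
r_1(Δy) = -564.3906 / 825.8750 = -0.683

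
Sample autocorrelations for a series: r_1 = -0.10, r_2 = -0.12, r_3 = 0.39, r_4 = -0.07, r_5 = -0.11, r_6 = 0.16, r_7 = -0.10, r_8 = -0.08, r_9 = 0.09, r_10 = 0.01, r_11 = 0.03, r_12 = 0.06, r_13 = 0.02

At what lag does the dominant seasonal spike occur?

The largest autocorrelation is r_3 = 0.39, with a weaker echo at lag 6 (0.16); the remaining lags stay at or below 0.09.
The dominant spike at lag 3 indicates a seasonal period of 3.

3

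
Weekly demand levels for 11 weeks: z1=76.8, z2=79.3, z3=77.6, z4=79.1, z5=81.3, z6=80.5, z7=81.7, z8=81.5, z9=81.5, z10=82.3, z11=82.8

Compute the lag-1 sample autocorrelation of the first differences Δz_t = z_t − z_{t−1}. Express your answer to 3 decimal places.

First differences Δz: 2.5, -1.7, 1.5, 2.2, -0.8, 1.2, -0.2, 0.0, 0.8, 0.5
Mean of differences = 0.6000
Numerator Σ(Δz_t−Δz̄)(Δz_{t+1}−Δz̄) = -8.2200
Denominator Σ(Δz_t−Δz̄)² = 15.6400
r_1(Δz) = -8.2200 / 15.6400 = -0.526

-0.526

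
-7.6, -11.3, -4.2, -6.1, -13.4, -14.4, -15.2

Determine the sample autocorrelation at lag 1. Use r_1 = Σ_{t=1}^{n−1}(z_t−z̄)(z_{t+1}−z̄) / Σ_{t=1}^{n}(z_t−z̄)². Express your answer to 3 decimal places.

0.323

Mean z̄ = (-7.6 − 11.3 − 4.2 − 6.1 − 13.4 − 14.4 − 15.2)/7 = -10.3143
Deviations from mean: 2.7143, -0.9857, 6.1143, 4.2143, -3.0857, -4.0857, -4.8857
Σ(z_t−z̄)(z_{t+1}−z̄) = (-2.6755) + (-6.0269) + (25.7673) + (-13.0041) + (12.6073) + (19.9616) = 36.6298
Denominator Σ(z_t−z̄)² = 113.5686
r_1 = 36.6298 / 113.5686 = 0.323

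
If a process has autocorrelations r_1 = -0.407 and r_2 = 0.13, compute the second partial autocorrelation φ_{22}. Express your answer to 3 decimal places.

-0.043

φ_{22} = (r_2 − r_1²) / (1 − r_1²)
r_1² = (-0.407)² = 0.165649
Numerator = 0.13 − 0.1656 = -0.0356; denominator = 1 − 0.1656 = 0.8344
φ_{22} = -0.0356 / 0.8344 = -0.043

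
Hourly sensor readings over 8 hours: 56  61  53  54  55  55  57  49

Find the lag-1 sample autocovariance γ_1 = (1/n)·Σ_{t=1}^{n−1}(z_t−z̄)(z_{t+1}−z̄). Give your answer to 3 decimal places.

Mean z̄ = (56 + 61 + 53 + 54 + 55 + 55 + 57 + 49)/8 = 55.0000
Σ_{t=1}^{7}(z_t−z̄)(z_{t+1}−z̄) = -16.0000
γ_1 = -16.0000 / 8 = -2.000

-2.000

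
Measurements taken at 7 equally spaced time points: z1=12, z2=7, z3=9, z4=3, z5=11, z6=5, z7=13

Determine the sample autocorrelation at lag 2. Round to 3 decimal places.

Mean z̄ = (12 + 7 + 9 + 3 + 11 + 5 + 13)/7 = 8.5714
Deviations from mean: 3.4286, -1.5714, 0.4286, -5.5714, 2.4286, -3.5714, 4.4286
Σ(z_t−z̄)(z_{t+2}−z̄) = (1.4694) + (8.7551) + (1.0408) + (19.8980) + (10.7551) = 41.9184
Denominator Σ(z_t−z̄)² = 83.7143
r_2 = 41.9184 / 83.7143 = 0.501

0.501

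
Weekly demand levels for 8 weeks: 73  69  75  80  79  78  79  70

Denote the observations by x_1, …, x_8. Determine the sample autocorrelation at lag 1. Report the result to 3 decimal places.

Mean x̄ = (73 + 69 + 75 + 80 + 79 + 78 + 79 + 70)/8 = 75.3750
Deviations from mean: -2.3750, -6.3750, -0.3750, 4.6250, 3.6250, 2.6250, 3.6250, -5.3750
Numerator Σ_{t=1}^{7}(x_t−x̄)(x_{t+1}−x̄) = 32.1094
Denominator Σ(x_t−x̄)² = 129.8750
r_1 = 32.1094 / 129.8750 = 0.247

0.247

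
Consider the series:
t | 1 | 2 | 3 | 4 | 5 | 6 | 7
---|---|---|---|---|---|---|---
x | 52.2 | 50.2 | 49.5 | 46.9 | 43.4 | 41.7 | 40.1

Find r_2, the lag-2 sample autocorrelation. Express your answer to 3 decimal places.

Mean x̄ = (52.2 + 50.2 + 49.5 + 46.9 + 43.4 + 41.7 + 40.1)/7 = 46.2857
Deviations from mean: 5.9143, 3.9143, 3.2143, 0.6143, -2.8857, -4.5857, -6.1857
Σ(x_t−x̄)(x_{t+2}−x̄) = (19.0102) + (2.4045) + (-9.2755) + (-2.8169) + (17.8502) = 27.1724
Denominator Σ(x_t−x̄)² = 128.6286
r_2 = 27.1724 / 128.6286 = 0.211

0.211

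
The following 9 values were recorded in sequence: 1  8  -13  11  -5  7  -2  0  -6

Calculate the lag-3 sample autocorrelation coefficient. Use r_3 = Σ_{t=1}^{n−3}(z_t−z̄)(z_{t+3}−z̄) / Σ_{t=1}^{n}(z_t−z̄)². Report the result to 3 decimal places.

Mean z̄ = (1 + 8 − 13 + 11 − 5 + 7 − 2 + 0 − 6)/9 = 0.1111
Σ(z_t−z̄)(z_{t+3}−z̄) = (9.6790) + (-40.3210) + (-90.3210) + (-22.9877) + (0.5679) + (-42.0988) = -185.4815
Denominator Σ(z_t−z̄)² = 468.8889
r_3 = -185.4815 / 468.8889 = -0.396

-0.396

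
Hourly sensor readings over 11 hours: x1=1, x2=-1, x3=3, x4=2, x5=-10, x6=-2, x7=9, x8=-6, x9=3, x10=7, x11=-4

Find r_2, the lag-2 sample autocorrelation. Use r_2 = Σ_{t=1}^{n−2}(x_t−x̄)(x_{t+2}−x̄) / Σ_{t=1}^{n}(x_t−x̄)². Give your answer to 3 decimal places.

Mean x̄ = (1 − 1 + 3 + 2 − 10 − 2 + 9 − 6 + 3 + 7 − 4)/11 = 0.1818
Numerator Σ_{t=1}^{9}(x_t−x̄)(x_{t+2}−x̄) = -137.8843
Denominator Σ(x_t−x̄)² = 309.6364
r_2 = -137.8843 / 309.6364 = -0.445

-0.445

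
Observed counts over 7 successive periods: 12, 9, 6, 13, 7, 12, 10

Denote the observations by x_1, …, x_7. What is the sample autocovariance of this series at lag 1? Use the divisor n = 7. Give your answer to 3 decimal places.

-3.636

Mean x̄ = (12 + 9 + 6 + 13 + 7 + 12 + 10)/7 = 9.8571
Deviations: 2.1429, -0.8571, -3.8571, 3.1429, -2.8571, 2.1429, 0.1429
Σ_{t=1}^{6}(x_t−x̄)(x_{t+1}−x̄) = -25.4490
γ_1 = -25.4490 / 7 = -3.636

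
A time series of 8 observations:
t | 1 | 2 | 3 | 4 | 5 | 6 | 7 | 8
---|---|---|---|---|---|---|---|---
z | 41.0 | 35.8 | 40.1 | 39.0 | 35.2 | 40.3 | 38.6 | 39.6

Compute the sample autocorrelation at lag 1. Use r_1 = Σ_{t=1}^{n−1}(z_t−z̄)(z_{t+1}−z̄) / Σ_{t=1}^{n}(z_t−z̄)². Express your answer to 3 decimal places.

-0.548

Mean z̄ = (41.0 + 35.8 + 40.1 + 39.0 + 35.2 + 40.3 + 38.6 + 39.6)/8 = 38.7000
Deviations from mean: 2.3000, -2.9000, 1.4000, 0.3000, -3.5000, 1.6000, -0.1000, 0.9000
Σ(z_t−z̄)(z_{t+1}−z̄) = (-6.6700) + (-4.0600) + (0.4200) + (-1.0500) + (-5.6000) + (-0.1600) + (-0.0900) = -17.2100
Denominator Σ(z_t−z̄)² = 31.3800
r_1 = -17.2100 / 31.3800 = -0.548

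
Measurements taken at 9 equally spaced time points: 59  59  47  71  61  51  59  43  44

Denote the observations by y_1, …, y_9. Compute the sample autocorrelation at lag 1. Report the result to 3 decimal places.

-0.005

Mean ȳ = (59 + 59 + 47 + 71 + 61 + 51 + 59 + 43 + 44)/9 = 54.8889
Numerator Σ_{t=1}^{8}(y_t−ȳ)(y_{t+1}−ȳ) = -3.3457
Denominator Σ(y_t−ȳ)² = 684.8889
r_1 = -3.3457 / 684.8889 = -0.005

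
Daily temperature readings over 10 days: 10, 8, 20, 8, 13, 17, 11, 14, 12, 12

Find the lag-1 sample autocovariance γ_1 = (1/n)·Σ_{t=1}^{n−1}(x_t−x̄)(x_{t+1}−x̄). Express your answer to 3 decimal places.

-6.575

Mean x̄ = (10 + 8 + 20 + 8 + 13 + 17 + 11 + 14 + 12 + 12)/10 = 12.5000
Σ_{t=1}^{9}(x_t−x̄)(x_{t+1}−x̄) = -65.7500
γ_1 = -65.7500 / 10 = -6.575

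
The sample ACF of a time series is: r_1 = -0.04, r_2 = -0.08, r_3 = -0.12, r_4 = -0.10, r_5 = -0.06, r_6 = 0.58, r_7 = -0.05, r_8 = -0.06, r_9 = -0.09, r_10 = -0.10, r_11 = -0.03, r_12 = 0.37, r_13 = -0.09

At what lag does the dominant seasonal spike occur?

The largest autocorrelation is r_6 = 0.58, with a weaker echo at lag 12 (0.37); the remaining lags stay at or below -0.03.
The dominant spike at lag 6 indicates a seasonal period of 6.

6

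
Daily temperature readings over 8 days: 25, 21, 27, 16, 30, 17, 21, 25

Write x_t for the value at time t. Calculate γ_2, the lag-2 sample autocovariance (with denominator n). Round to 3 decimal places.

Mean x̄ = (25 + 21 + 27 + 16 + 30 + 17 + 21 + 25)/8 = 22.7500
Deviations: 2.2500, -1.7500, 4.2500, -6.7500, 7.2500, -5.7500, -1.7500, 2.2500
Σ_{t=1}^{6}(x_t−x̄)(x_{t+2}−x̄) = 65.3750
γ_2 = 65.3750 / 8 = 8.172

8.172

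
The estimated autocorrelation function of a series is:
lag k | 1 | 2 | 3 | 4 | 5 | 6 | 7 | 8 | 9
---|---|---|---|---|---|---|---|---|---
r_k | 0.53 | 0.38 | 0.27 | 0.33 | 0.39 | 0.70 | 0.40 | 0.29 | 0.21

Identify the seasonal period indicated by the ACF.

The largest autocorrelation is r_6 = 0.70; the remaining lags stay at or below 0.53. The elevated value at lag 1 (0.53), dropping to 0.38 at lag 2, reflects decaying short-term dependence rather than seasonality.
The dominant spike at lag 6 indicates a seasonal period of 6.

6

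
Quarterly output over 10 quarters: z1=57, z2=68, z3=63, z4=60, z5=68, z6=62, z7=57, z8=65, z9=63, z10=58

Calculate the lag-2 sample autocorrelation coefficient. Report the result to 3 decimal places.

Mean z̄ = (57 + 68 + 63 + 60 + 68 + 62 + 57 + 65 + 63 + 58)/10 = 62.1000
Numerator Σ_{t=1}^{8}(z_t−z̄)(z_{t+2}−z̄) = -58.3200
Denominator Σ(z_t−z̄)² = 152.9000
r_2 = -58.3200 / 152.9000 = -0.381

-0.381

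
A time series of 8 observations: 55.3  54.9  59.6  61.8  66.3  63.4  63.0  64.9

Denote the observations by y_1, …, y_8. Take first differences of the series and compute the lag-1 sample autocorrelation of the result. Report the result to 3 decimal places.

-0.157

First differences Δy: -0.4, 4.7, 2.2, 4.5, -2.9, -0.4, 1.9
Mean of differences = 1.3714
Numerator Σ(Δy_t−Δȳ)(Δy_{t+1}−Δȳ) = -7.2794
Denominator Σ(Δy_t−Δȳ)² = 46.3543
r_1(Δy) = -7.2794 / 46.3543 = -0.157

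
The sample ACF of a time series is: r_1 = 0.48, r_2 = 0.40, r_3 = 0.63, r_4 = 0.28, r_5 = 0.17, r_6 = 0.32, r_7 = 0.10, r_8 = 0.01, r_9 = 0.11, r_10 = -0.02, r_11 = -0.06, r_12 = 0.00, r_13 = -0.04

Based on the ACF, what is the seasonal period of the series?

3

The largest autocorrelation is r_3 = 0.63; the remaining lags stay at or below 0.48. The elevated value at lag 1 (0.48), dropping to 0.40 at lag 2, reflects decaying short-term dependence rather than seasonality.
The dominant spike at lag 3 indicates a seasonal period of 3.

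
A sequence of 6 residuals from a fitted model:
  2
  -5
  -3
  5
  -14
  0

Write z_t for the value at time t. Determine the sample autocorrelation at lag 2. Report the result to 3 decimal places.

Mean z̄ = (2 − 5 − 3 + 5 − 14 + 0)/6 = -2.5000
Deviations from mean: 4.5000, -2.5000, -0.5000, 7.5000, -11.5000, 2.5000
Σ(z_t−z̄)(z_{t+2}−z̄) = (-2.2500) + (-18.7500) + (5.7500) + (18.7500) = 3.5000
Denominator Σ(z_t−z̄)² = 221.5000
r_2 = 3.5000 / 221.5000 = 0.016

0.016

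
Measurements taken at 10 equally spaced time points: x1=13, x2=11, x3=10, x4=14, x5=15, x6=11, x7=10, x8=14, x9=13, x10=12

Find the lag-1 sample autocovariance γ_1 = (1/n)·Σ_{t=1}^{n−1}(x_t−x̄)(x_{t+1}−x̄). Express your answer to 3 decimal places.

Mean x̄ = (13 + 11 + 10 + 14 + 15 + 11 + 10 + 14 + 13 + 12)/10 = 12.3000
Σ_{t=1}^{9}(x_t−x̄)(x_{t+1}−x̄) = -0.6900
γ_1 = -0.6900 / 10 = -0.069

-0.069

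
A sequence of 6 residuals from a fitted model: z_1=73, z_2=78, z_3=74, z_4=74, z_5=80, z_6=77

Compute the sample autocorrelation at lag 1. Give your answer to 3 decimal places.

Mean z̄ = (73 + 78 + 74 + 74 + 80 + 77)/6 = 76.0000
Deviations from mean: -3.0000, 2.0000, -2.0000, -2.0000, 4.0000, 1.0000
Σ(z_t−z̄)(z_{t+1}−z̄) = (-6.0000) + (-4.0000) + (4.0000) + (-8.0000) + (4.0000) = -10.0000
Denominator Σ(z_t−z̄)² = 38.0000
r_1 = -10.0000 / 38.0000 = -0.263

-0.263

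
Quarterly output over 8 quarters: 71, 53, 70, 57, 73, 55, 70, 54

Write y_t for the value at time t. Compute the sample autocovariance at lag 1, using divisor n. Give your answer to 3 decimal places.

-56.377

Mean ȳ = (71 + 53 + 70 + 57 + 73 + 55 + 70 + 54)/8 = 62.8750
Deviations: 8.1250, -9.8750, 7.1250, -5.8750, 10.1250, -7.8750, 7.1250, -8.8750
Σ_{t=1}^{7}(y_t−ȳ)(y_{t+1}−ȳ) = -451.0156
γ_1 = -451.0156 / 8 = -56.377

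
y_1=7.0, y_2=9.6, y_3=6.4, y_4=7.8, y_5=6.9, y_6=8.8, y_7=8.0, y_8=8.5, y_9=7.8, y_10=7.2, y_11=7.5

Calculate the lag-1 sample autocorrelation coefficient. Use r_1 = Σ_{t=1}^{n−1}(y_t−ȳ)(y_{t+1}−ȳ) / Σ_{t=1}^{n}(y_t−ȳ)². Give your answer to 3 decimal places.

-0.501

Mean ȳ = (7.0 + 9.6 + 6.4 + 7.8 + 6.9 + 8.8 + 8.0 + 8.5 + 7.8 + 7.2 + 7.5)/11 = 7.7727
Numerator Σ_{t=1}^{10}(y_t−ȳ)(y_{t+1}−ȳ) = -4.3189
Denominator Σ(y_t−ȳ)² = 8.6218
r_1 = -4.3189 / 8.6218 = -0.501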